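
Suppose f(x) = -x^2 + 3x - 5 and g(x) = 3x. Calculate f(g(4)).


g(4) = 12
f(12) = (-1)*(12)^2 + 3*(12) - 5 = -113

-113


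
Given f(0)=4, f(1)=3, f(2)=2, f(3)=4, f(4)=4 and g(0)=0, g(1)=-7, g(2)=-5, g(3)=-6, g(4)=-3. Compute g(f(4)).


f(4) = 4
g(4) = -3

-3


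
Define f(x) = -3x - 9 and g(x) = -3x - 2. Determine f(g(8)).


g(8) = -26
f(-26) = 69

69


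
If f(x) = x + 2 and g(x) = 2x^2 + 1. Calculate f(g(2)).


g(2) = 9
f(9) = 11

11


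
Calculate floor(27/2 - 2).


27/2 = 13.5
13.5 - 2 = 11.5
floor(11.5) = 11

11


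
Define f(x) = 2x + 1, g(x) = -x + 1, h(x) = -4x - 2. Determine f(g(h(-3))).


h(-3) = 10
g(10) = -9
f(-9) = -17

-17


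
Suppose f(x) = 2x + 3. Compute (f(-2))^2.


1


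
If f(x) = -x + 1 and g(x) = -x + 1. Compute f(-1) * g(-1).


f(-1) = 2
g(-1) = 2
Product = 4

4


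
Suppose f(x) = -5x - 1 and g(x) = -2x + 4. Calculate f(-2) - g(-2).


f(-2) = 9
g(-2) = 8
Difference = 1

1


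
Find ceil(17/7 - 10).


17/7 = 2.4286
2.4286 - 10 = -7.5714
ceil(-7.5714) = -7

-7


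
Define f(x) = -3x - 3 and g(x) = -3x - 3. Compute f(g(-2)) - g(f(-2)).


f(g(-2)) = -12
g(f(-2)) = -12
Difference = 0

0


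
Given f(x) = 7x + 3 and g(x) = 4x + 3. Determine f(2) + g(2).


f(2) = 17
g(2) = 11
Sum = 28

28


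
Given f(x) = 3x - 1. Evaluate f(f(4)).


f(4) = 11
f(11) = 32

32


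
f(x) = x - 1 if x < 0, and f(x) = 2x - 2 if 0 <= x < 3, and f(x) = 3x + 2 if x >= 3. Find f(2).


2 satisfies 0 <= x < 3
f(2) = 2

2


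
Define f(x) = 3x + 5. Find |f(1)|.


8


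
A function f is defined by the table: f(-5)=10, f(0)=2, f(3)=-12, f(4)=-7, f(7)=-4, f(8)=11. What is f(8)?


Reading from the table at x = 8

11


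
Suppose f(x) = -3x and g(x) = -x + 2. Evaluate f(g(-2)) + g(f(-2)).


f(g(-2)) = -12
g(f(-2)) = -4
Sum = -16

-16


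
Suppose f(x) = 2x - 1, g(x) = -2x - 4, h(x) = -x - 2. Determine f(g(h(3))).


h(3) = -5
g(-5) = 6
f(6) = 11

11


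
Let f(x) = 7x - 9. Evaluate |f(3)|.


f(3) = 12
|12| = 12

12


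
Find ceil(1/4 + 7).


1/4 = 0.25
0.25 + 7 = 7.25
ceil(7.25) = 8

8


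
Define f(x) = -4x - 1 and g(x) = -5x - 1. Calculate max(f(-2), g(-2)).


f(-2) = 7
g(-2) = 9
max = 9

9


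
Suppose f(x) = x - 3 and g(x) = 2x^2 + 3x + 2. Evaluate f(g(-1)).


-2


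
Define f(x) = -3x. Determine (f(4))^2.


f(4) = -12
(-12)^2 = 144

144


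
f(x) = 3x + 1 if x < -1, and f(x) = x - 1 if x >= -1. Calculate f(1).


1 satisfies x >= -1
f(1) = 0

0


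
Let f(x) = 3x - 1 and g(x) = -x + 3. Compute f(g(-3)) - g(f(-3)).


f(g(-3)) = 17
g(f(-3)) = 13
Difference = 4

4


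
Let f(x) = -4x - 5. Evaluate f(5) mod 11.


f(5) = -25
-25 mod 11 = 8

8


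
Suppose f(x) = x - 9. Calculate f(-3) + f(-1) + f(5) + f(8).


-27


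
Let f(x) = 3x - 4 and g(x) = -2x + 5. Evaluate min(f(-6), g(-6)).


f(-6) = -22
g(-6) = 17
min = -22

-22


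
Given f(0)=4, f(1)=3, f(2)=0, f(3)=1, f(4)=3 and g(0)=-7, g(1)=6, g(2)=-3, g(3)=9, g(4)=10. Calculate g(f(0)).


10


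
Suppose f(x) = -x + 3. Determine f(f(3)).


f(3) = 0
f(0) = 3

3


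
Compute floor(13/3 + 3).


13/3 = 4.3333
4.3333 + 3 = 7.3333
floor(7.3333) = 7

7


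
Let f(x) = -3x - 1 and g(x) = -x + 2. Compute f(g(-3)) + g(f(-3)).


f(g(-3)) = -16
g(f(-3)) = -6
Sum = -22

-22


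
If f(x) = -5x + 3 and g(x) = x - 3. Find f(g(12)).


g(12) = 9
f(9) = -42

-42


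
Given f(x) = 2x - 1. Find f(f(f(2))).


f(2) = 3
f(3) = 5
f(5) = 9

9


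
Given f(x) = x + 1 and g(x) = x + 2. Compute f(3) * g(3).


f(3) = 4
g(3) = 5
Product = 20

20


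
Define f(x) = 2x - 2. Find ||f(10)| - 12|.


f(10) = 18
|18| = 18
|18 - 12| = 6

6


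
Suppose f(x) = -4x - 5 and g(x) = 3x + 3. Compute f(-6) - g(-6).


f(-6) = 19
g(-6) = -15
Difference = 34

34


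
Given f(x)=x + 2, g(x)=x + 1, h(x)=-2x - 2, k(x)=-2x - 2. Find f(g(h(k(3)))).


k(3) = -8
h(-8) = 14
g(14) = 15
f(15) = 17

17


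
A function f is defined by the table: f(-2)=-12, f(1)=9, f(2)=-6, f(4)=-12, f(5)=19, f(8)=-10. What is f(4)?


Reading from the table at x = 4

-12


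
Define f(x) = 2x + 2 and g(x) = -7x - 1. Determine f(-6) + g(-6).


f(-6) = -10
g(-6) = 41
Sum = 31

31


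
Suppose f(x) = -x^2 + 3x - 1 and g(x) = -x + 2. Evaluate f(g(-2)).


g(-2) = 4
f(4) = (-1)*(4)^2 + 3*(4) - 1 = -5

-5


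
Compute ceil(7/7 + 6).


7/7 = 1
1 + 6 = 7
ceil(7) = 7

7


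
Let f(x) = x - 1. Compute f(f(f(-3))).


-6


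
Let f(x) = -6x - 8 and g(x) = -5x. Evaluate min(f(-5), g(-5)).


f(-5) = 22
g(-5) = 25
min = 22

22


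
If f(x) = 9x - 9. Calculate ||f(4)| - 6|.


21


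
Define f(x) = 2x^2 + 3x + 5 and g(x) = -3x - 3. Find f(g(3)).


g(3) = -12
f(-12) = 2*(-12)^2 + 3*(-12) + 5 = 257

257


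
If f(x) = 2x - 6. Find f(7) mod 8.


f(7) = 8
8 mod 8 = 0

0


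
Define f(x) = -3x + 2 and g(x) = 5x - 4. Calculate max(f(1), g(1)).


f(1) = -1
g(1) = 1
max = 1

1


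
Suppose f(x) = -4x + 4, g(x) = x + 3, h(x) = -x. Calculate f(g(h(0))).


h(0) = 0
g(0) = 3
f(3) = -8

-8


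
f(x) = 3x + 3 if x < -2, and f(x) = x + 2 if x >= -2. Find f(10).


12


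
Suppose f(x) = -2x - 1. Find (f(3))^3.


-343


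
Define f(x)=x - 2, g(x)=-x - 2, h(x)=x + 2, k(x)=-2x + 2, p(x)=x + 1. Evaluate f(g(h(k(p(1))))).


p(1) = 2
k(2) = -2
h(-2) = 0
g(0) = -2
f(-2) = -4

-4


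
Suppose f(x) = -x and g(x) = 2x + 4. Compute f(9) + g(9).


f(9) = -9
g(9) = 22
Sum = 13

13


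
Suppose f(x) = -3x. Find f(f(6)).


f(6) = -18
f(-18) = 54

54


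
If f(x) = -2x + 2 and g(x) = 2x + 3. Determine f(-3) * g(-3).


-24


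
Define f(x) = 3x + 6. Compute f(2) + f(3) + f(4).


f(2) = 12
f(3) = 15
f(4) = 18
Sum = 45

45


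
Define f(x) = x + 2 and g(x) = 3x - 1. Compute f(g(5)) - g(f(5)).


-4


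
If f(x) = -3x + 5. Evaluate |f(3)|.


f(3) = -4
|-4| = 4

4


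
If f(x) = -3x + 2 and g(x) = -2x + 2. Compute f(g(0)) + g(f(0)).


-6


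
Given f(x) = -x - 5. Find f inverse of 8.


Solve -x - 5 = 8
x = (8 + 5) / (-1) = -13

-13


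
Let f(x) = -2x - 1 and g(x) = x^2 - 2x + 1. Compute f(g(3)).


g(3) = 4
f(4) = -9

-9


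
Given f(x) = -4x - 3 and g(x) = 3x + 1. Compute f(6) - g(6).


f(6) = -27
g(6) = 19
Difference = -46

-46


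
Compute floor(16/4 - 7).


16/4 = 4
4 - 7 = -3
floor(-3) = -3

-3


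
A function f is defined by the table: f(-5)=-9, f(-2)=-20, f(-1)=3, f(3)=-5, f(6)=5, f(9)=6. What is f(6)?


5


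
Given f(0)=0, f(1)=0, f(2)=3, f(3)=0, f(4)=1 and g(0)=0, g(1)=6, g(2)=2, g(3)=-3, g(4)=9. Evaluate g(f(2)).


f(2) = 3
g(3) = -3

-3


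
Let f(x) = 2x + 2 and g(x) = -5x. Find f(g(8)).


g(8) = -40
f(-40) = -78

-78


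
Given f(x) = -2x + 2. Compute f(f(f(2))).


f(2) = -2
f(-2) = 6
f(6) = -10

-10


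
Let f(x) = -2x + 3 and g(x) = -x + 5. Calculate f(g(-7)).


-21


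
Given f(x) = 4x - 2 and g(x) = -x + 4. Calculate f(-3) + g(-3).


f(-3) = -14
g(-3) = 7
Sum = -7

-7


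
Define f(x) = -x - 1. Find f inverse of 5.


Solve -x - 1 = 5
x = (5 + 1) / (-1) = -6

-6


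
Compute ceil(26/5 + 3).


26/5 = 5.2
5.2 + 3 = 8.2
ceil(8.2) = 9

9


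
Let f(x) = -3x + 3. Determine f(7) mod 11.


f(7) = -18
-18 mod 11 = 4

4


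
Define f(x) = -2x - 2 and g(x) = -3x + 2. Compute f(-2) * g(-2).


f(-2) = 2
g(-2) = 8
Product = 16

16


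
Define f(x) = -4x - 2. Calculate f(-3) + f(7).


-20


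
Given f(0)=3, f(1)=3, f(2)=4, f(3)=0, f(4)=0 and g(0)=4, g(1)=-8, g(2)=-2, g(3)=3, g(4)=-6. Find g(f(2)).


f(2) = 4
g(4) = -6

-6


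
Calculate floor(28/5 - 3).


28/5 = 5.6
5.6 - 3 = 2.6
floor(2.6) = 2

2


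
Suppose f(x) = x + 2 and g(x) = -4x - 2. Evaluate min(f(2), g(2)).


-10


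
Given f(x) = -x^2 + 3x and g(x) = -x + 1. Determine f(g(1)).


g(1) = 0
f(0) = (-1)*(0)^2 + 3*(0) = 0

0


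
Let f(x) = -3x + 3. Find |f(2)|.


f(2) = -3
|-3| = 3

3


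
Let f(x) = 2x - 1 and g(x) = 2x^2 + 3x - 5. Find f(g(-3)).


7


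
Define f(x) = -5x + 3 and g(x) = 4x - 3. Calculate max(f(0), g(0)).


f(0) = 3
g(0) = -3
max = 3

3


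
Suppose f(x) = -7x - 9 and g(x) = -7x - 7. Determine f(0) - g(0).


-2


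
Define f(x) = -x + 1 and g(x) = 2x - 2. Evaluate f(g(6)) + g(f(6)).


-21


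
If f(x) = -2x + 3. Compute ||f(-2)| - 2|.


f(-2) = 7
|7| = 7
|7 - 2| = 5

5


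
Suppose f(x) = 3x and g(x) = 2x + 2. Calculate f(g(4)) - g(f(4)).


4


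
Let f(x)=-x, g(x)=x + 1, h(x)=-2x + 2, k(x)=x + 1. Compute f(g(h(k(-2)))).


k(-2) = -1
h(-1) = 4
g(4) = 5
f(5) = -5

-5


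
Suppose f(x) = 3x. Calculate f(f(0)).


0


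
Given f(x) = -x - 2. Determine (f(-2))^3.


f(-2) = 0
(0)^3 = 0

0


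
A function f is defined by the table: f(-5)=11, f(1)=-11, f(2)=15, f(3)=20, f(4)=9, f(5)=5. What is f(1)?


Reading from the table at x = 1

-11


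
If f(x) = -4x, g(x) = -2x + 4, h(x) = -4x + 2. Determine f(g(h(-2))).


h(-2) = 10
g(10) = -16
f(-16) = 64

64


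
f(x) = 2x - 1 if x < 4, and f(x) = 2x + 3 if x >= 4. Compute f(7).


7 satisfies x >= 4
f(7) = 17

17


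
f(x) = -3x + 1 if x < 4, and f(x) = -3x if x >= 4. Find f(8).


-24


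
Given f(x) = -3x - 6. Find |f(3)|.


f(3) = -15
|-15| = 15

15


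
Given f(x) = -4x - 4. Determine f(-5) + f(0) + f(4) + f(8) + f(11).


f(-5) = 16
f(0) = -4
f(4) = -20
f(8) = -36
f(11) = -48
Sum = -92

-92


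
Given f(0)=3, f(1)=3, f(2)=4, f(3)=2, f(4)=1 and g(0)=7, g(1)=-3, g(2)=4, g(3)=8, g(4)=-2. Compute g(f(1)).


8


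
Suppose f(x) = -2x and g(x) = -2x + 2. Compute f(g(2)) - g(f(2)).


f(g(2)) = 4
g(f(2)) = 10
Difference = -6

-6


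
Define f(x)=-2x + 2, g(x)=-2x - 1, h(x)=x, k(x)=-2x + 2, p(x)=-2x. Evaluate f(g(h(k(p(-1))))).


p(-1) = 2
k(2) = -2
h(-2) = -2
g(-2) = 3
f(3) = -4

-4


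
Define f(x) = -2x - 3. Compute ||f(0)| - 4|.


1


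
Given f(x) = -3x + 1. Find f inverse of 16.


Solve -3x + 1 = 16
x = (16 - 1) / (-3) = -5

-5


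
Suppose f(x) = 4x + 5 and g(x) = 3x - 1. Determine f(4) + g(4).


f(4) = 21
g(4) = 11
Sum = 32

32


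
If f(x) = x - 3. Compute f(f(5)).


f(5) = 2
f(2) = -1

-1


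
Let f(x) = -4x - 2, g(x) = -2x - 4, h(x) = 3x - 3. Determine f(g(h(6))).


h(6) = 15
g(15) = -34
f(-34) = 134

134


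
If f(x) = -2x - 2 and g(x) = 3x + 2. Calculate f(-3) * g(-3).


f(-3) = 4
g(-3) = -7
Product = -28

-28


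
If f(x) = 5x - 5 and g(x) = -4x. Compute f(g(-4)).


g(-4) = 16
f(16) = 75

75


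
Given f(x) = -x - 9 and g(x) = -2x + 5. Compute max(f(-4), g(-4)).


f(-4) = -5
g(-4) = 13
max = 13

13


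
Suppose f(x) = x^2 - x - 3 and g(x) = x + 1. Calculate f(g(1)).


g(1) = 2
f(2) = 1*(2)^2 - 1*(2) - 3 = -1

-1


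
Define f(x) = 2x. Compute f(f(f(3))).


f(3) = 6
f(6) = 12
f(12) = 24

24


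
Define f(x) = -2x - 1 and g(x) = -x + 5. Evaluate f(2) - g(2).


f(2) = -5
g(2) = 3
Difference = -8

-8


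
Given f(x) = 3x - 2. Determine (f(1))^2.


f(1) = 1
(1)^2 = 1

1


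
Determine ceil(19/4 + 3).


19/4 = 4.75
4.75 + 3 = 7.75
ceil(7.75) = 8

8


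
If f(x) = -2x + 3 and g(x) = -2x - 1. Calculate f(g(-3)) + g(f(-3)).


f(g(-3)) = -7
g(f(-3)) = -19
Sum = -26

-26


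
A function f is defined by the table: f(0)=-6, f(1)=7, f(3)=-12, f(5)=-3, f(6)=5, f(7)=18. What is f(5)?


Reading from the table at x = 5

-3


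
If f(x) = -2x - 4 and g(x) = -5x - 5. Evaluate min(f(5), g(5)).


f(5) = -14
g(5) = -30
min = -30

-30


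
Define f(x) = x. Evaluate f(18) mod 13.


5


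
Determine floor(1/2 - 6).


1/2 = 0.5
0.5 - 6 = -5.5
floor(-5.5) = -6

-6


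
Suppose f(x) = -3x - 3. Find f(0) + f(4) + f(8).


f(0) = -3
f(4) = -15
f(8) = -27
Sum = -45

-45


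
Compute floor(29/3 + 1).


29/3 = 9.6667
9.6667 + 1 = 10.6667
floor(10.6667) = 10

10


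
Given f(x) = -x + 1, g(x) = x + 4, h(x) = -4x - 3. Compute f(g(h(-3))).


h(-3) = 9
g(9) = 13
f(13) = -12

-12


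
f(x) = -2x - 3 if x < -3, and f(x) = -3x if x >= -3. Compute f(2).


2 satisfies x >= -3
f(2) = -6

-6


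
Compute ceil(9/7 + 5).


7


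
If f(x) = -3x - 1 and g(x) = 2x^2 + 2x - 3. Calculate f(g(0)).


g(0) = -3
f(-3) = 8

8


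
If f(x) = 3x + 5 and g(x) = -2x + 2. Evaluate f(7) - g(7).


f(7) = 26
g(7) = -12
Difference = 38

38


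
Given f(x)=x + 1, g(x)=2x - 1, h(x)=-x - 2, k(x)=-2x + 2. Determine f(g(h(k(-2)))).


k(-2) = 6
h(6) = -8
g(-8) = -17
f(-17) = -16

-16


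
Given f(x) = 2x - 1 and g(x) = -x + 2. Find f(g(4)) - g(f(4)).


f(g(4)) = -5
g(f(4)) = -5
Difference = 0

0


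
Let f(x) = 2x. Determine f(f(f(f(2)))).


f(2) = 4
f(4) = 8
f(8) = 16
f(16) = 32

32


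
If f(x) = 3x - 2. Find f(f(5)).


37


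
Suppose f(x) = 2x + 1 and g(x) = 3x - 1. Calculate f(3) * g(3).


f(3) = 7
g(3) = 8
Product = 56

56


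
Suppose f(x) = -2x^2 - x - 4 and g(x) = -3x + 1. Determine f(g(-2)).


g(-2) = 7
f(7) = (-2)*(7)^2 - 1*(7) - 4 = -109

-109


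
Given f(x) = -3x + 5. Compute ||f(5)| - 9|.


f(5) = -10
|-10| = 10
|10 - 9| = 1

1


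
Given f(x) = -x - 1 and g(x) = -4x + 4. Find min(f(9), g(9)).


-32


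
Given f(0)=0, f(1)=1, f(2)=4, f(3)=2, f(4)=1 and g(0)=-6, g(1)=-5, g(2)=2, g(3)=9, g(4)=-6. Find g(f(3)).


2


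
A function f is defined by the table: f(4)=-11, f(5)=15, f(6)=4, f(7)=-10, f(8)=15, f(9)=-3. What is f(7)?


Reading from the table at x = 7

-10


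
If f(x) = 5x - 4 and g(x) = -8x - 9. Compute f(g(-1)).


g(-1) = -1
f(-1) = -9

-9


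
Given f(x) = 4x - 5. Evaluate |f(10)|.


f(10) = 35
|35| = 35

35


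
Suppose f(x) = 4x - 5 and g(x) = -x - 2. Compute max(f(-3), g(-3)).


f(-3) = -17
g(-3) = 1
max = 1

1


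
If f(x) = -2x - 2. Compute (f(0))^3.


f(0) = -2
(-2)^3 = -8

-8


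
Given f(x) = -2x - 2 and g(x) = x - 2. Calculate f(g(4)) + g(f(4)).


-18


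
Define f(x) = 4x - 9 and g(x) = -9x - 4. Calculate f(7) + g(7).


-48


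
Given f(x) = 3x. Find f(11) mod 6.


f(11) = 33
33 mod 6 = 3

3


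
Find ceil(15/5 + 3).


15/5 = 3
3 + 3 = 6
ceil(6) = 6

6


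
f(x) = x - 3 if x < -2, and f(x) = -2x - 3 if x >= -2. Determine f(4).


4 satisfies x >= -2
f(4) = -11

-11


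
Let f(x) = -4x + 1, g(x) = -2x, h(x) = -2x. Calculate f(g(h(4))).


h(4) = -8
g(-8) = 16
f(16) = -63

-63


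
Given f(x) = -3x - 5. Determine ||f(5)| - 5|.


f(5) = -20
|-20| = 20
|20 - 5| = 15

15


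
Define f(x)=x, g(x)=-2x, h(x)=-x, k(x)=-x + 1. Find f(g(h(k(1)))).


0


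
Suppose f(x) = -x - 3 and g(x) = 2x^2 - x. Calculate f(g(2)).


g(2) = 6
f(6) = -9

-9


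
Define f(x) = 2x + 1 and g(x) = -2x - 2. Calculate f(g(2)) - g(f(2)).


f(g(2)) = -11
g(f(2)) = -12
Difference = 1

1


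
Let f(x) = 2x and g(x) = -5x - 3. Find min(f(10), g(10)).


f(10) = 20
g(10) = -53
min = -53

-53


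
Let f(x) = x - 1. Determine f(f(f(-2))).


f(-2) = -3
f(-3) = -4
f(-4) = -5

-5


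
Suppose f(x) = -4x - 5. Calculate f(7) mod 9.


f(7) = -33
-33 mod 9 = 3

3


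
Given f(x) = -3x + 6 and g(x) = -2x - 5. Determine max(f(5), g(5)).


f(5) = -9
g(5) = -15
max = -9

-9


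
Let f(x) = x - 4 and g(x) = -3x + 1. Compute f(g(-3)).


g(-3) = 10
f(10) = 6

6


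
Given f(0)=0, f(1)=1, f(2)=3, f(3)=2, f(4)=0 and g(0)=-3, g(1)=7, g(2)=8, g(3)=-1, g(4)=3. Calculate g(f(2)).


f(2) = 3
g(3) = -1

-1


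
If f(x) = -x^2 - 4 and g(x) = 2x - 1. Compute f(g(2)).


g(2) = 3
f(3) = (-1)*(3)^2 - 4 = -13

-13


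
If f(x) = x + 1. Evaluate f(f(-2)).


f(-2) = -1
f(-1) = 0

0


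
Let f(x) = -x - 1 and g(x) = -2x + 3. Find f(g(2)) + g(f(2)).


f(g(2)) = 0
g(f(2)) = 9
Sum = 9

9


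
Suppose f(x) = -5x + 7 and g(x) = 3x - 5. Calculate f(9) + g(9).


f(9) = -38
g(9) = 22
Sum = -16

-16


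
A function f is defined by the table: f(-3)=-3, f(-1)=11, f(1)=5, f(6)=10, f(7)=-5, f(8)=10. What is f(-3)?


-3


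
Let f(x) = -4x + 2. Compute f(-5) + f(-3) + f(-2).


f(-5) = 22
f(-3) = 14
f(-2) = 10
Sum = 46

46


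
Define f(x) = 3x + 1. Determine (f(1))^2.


f(1) = 4
(4)^2 = 16

16


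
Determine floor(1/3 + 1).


1


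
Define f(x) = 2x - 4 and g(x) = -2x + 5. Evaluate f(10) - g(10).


f(10) = 16
g(10) = -15
Difference = 31

31


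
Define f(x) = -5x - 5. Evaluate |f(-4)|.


f(-4) = 15
|15| = 15

15


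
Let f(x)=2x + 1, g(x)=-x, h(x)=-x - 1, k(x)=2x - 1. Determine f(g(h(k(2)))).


k(2) = 3
h(3) = -4
g(-4) = 4
f(4) = 9

9


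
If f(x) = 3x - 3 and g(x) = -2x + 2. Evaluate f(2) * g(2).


f(2) = 3
g(2) = -2
Product = -6

-6


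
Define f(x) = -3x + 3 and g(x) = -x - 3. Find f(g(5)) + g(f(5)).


36


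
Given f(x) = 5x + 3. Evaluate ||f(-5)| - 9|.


f(-5) = -22
|-22| = 22
|22 - 9| = 13

13


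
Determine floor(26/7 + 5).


26/7 = 3.7143
3.7143 + 5 = 8.7143
floor(8.7143) = 8

8


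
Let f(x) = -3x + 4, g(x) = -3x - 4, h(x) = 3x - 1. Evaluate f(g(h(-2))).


h(-2) = -7
g(-7) = 17
f(17) = -47

-47


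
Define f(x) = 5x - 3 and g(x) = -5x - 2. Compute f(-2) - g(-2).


f(-2) = -13
g(-2) = 8
Difference = -21

-21


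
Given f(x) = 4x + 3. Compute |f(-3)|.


f(-3) = -9
|-9| = 9

9


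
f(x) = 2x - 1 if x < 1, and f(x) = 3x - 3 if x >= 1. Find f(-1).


-1 satisfies x < 1
f(-1) = -3

-3


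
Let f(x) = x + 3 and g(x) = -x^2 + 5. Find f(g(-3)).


-1


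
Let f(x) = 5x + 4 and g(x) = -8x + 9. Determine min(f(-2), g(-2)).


f(-2) = -6
g(-2) = 25
min = -6

-6


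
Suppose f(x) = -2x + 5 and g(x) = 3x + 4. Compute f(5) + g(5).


f(5) = -5
g(5) = 19
Sum = 14

14


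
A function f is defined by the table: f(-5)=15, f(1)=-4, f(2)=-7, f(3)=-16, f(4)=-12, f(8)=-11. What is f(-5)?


Reading from the table at x = -5

15


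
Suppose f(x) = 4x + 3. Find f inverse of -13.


Solve 4x + 3 = -13
x = (-13 - 3) / 4 = -4

-4


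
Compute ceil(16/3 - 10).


16/3 = 5.3333
5.3333 - 10 = -4.6667
ceil(-4.6667) = -4

-4


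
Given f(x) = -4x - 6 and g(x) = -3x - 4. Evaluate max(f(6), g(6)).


f(6) = -30
g(6) = -22
max = -22

-22


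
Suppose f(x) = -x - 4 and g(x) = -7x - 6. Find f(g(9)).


g(9) = -69
f(-69) = 65

65


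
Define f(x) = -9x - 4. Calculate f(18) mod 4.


f(18) = -166
-166 mod 4 = 2

2


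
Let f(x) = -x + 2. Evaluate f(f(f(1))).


1


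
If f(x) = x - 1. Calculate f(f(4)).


f(4) = 3
f(3) = 2

2


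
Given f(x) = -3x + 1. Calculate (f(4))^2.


f(4) = -11
(-11)^2 = 121

121


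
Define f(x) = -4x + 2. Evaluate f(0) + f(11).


-40


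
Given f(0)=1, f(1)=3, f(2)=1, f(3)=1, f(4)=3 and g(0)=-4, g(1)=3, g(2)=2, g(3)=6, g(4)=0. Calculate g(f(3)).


f(3) = 1
g(1) = 3

3


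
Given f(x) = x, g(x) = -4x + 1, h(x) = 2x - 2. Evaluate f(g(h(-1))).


h(-1) = -4
g(-4) = 17
f(17) = 17

17


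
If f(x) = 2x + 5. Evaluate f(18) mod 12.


f(18) = 41
41 mod 12 = 5

5


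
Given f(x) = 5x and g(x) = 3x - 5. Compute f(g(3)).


20


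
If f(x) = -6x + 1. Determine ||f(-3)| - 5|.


f(-3) = 19
|19| = 19
|19 - 5| = 14

14


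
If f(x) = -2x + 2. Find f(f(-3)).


-14


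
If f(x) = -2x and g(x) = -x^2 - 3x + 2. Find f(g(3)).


g(3) = -16
f(-16) = 32

32


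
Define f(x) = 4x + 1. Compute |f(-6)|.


f(-6) = -23
|-23| = 23

23


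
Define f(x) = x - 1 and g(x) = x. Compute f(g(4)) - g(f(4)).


0


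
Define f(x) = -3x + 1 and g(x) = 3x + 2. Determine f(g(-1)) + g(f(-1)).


f(g(-1)) = 4
g(f(-1)) = 14
Sum = 18

18


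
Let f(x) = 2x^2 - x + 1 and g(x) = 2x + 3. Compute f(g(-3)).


g(-3) = -3
f(-3) = 2*(-3)^2 - 1*(-3) + 1 = 22

22


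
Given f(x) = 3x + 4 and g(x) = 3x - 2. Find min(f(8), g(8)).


f(8) = 28
g(8) = 22
min = 22

22


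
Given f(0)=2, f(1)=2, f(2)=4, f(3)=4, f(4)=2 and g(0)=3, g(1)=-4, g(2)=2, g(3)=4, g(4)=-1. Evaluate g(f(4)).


f(4) = 2
g(2) = 2

2


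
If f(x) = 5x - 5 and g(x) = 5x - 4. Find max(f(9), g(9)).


f(9) = 40
g(9) = 41
max = 41

41


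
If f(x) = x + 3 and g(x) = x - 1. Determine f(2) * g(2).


f(2) = 5
g(2) = 1
Product = 5

5


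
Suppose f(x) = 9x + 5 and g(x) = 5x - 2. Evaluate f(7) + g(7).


f(7) = 68
g(7) = 33
Sum = 101

101


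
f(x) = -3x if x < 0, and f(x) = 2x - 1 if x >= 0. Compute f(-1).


-1 satisfies x < 0
f(-1) = 3

3


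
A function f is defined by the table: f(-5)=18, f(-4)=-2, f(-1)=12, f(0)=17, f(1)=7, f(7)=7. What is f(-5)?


Reading from the table at x = -5

18


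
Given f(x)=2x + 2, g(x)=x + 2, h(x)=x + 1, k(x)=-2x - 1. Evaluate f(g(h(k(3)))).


k(3) = -7
h(-7) = -6
g(-6) = -4
f(-4) = -6

-6


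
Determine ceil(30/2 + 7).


30/2 = 15
15 + 7 = 22
ceil(22) = 22

22


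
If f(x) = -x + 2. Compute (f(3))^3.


f(3) = -1
(-1)^3 = -1

-1


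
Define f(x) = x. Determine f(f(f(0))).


f(0) = 0
f(0) = 0
f(0) = 0

0


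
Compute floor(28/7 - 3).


28/7 = 4
4 - 3 = 1
floor(1) = 1

1


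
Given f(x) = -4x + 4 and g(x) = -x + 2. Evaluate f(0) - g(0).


2


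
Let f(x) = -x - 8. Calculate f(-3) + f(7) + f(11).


f(-3) = -5
f(7) = -15
f(11) = -19
Sum = -39

-39


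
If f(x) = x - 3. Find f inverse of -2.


Solve x - 3 = -2
x = (-2 + 3) / 1 = 1

1


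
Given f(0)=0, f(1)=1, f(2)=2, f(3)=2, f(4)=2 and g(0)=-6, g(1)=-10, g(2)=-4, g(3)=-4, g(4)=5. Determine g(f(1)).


f(1) = 1
g(1) = -10

-10


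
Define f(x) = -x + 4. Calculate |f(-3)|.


f(-3) = 7
|7| = 7

7


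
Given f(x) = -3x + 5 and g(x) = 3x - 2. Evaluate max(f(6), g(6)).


f(6) = -13
g(6) = 16
max = 16

16


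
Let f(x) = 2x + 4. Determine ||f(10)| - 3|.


f(10) = 24
|24| = 24
|24 - 3| = 21

21


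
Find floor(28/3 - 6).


28/3 = 9.3333
9.3333 - 6 = 3.3333
floor(3.3333) = 3

3


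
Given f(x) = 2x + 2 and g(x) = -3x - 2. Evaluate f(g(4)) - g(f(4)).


f(g(4)) = -26
g(f(4)) = -32
Difference = 6

6


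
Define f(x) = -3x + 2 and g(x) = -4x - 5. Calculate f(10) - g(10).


f(10) = -28
g(10) = -45
Difference = 17

17


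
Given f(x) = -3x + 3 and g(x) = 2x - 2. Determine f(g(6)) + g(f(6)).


-59


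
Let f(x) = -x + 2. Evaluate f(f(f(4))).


f(4) = -2
f(-2) = 4
f(4) = -2

-2


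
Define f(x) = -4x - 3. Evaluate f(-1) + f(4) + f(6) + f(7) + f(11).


f(-1) = 1
f(4) = -19
f(6) = -27
f(7) = -31
f(11) = -47
Sum = -123

-123


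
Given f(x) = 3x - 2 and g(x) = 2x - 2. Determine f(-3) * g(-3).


88


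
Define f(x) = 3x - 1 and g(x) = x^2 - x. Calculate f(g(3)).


g(3) = 6
f(6) = 17

17


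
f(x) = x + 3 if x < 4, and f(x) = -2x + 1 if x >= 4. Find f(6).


6 satisfies x >= 4
f(6) = -11

-11


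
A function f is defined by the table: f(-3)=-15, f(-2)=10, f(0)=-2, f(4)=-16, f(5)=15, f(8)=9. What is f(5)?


15


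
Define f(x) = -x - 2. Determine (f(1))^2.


f(1) = -3
(-3)^2 = 9

9


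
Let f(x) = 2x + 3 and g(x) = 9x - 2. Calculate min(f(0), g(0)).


f(0) = 3
g(0) = -2
min = -2

-2


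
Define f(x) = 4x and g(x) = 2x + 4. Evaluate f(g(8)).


g(8) = 20
f(20) = 80

80


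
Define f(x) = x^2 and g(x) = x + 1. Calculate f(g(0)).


1


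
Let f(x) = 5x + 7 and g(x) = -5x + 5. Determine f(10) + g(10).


12


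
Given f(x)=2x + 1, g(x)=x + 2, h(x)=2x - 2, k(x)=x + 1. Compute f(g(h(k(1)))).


k(1) = 2
h(2) = 2
g(2) = 4
f(4) = 9

9


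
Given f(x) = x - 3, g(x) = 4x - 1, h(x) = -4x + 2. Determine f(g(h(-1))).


20


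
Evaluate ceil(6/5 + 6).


8


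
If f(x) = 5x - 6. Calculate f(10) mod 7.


f(10) = 44
44 mod 7 = 2

2


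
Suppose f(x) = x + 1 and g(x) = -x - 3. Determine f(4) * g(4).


-35


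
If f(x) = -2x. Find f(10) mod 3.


f(10) = -20
-20 mod 3 = 1

1


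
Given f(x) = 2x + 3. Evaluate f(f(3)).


21


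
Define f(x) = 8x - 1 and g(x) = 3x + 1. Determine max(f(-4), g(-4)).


f(-4) = -33
g(-4) = -11
max = -11

-11


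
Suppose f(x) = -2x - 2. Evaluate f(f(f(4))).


f(4) = -10
f(-10) = 18
f(18) = -38

-38


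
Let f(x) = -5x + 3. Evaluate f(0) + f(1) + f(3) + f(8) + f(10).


-95


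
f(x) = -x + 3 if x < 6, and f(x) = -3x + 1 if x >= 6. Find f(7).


7 satisfies x >= 6
f(7) = -20

-20


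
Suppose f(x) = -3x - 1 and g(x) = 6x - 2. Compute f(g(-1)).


23


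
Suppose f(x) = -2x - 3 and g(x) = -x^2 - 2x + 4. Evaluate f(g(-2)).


g(-2) = 4
f(4) = -11

-11


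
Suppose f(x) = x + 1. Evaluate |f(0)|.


f(0) = 1
|1| = 1

1


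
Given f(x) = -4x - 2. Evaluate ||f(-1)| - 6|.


f(-1) = 2
|2| = 2
|2 - 6| = 4

4


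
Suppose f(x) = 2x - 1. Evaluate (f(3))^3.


f(3) = 5
(5)^3 = 125

125


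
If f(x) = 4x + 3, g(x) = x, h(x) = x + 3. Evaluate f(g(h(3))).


h(3) = 6
g(6) = 6
f(6) = 27

27


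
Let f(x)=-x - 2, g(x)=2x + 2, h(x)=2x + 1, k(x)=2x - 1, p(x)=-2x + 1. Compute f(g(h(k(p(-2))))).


-42


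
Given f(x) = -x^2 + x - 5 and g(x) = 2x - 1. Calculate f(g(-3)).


-61


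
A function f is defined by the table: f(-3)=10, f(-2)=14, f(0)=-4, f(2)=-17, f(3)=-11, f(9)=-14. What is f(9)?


Reading from the table at x = 9

-14


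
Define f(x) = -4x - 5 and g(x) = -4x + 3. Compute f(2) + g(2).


-18


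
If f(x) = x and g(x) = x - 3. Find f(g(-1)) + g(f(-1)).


f(g(-1)) = -4
g(f(-1)) = -4
Sum = -8

-8


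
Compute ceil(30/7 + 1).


6


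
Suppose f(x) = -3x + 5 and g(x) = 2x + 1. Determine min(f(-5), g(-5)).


f(-5) = 20
g(-5) = -9
min = -9

-9


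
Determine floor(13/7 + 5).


13/7 = 1.8571
1.8571 + 5 = 6.8571
floor(6.8571) = 6

6


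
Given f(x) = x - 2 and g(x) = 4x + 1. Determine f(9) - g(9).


-30


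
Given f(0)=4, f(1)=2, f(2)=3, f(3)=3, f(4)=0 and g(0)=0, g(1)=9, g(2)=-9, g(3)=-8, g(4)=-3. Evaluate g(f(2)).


f(2) = 3
g(3) = -8

-8


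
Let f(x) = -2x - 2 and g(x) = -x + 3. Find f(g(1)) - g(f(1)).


f(g(1)) = -6
g(f(1)) = 7
Difference = -13

-13


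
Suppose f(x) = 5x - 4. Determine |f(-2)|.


f(-2) = -14
|-14| = 14

14


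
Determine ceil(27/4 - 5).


27/4 = 6.75
6.75 - 5 = 1.75
ceil(1.75) = 2

2


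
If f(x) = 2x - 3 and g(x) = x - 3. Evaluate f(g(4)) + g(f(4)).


1


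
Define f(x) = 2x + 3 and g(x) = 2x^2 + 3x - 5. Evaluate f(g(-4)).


g(-4) = 15
f(15) = 33

33


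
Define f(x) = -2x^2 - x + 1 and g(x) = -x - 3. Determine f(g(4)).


-90


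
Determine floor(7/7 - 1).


7/7 = 1
1 - 1 = 0
floor(0) = 0

0


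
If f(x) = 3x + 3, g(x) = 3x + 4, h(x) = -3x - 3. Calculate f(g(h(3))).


-93


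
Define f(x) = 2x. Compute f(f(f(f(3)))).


f(3) = 6
f(6) = 12
f(12) = 24
f(24) = 48

48


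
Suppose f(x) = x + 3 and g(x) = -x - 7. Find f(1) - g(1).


f(1) = 4
g(1) = -8
Difference = 12

12


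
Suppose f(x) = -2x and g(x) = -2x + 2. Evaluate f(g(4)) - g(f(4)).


-6


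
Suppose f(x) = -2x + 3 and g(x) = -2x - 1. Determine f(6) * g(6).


f(6) = -9
g(6) = -13
Product = 117

117


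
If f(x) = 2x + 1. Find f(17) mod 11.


f(17) = 35
35 mod 11 = 2

2


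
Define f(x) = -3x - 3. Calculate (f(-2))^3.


f(-2) = 3
(3)^3 = 27

27


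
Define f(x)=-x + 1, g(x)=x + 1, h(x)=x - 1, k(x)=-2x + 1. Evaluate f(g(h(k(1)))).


k(1) = -1
h(-1) = -2
g(-2) = -1
f(-1) = 2

2


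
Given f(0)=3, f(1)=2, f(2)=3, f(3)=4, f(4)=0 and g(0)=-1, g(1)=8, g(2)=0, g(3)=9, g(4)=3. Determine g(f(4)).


f(4) = 0
g(0) = -1

-1


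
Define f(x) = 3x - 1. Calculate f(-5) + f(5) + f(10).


f(-5) = -16
f(5) = 14
f(10) = 29
Sum = 27

27


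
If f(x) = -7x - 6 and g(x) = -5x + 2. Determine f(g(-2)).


-90


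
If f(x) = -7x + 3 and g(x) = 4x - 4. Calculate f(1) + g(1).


f(1) = -4
g(1) = 0
Sum = -4

-4


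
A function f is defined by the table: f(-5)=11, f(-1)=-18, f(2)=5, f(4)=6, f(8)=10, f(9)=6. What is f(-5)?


11


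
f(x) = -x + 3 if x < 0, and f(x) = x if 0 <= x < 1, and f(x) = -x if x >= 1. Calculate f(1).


-1


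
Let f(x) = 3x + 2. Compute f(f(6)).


f(6) = 20
f(20) = 62

62


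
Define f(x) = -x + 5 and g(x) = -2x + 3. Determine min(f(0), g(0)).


3


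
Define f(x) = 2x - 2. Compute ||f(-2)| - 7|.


1


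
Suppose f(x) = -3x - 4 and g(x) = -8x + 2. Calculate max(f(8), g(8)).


f(8) = -28
g(8) = -62
max = -28

-28


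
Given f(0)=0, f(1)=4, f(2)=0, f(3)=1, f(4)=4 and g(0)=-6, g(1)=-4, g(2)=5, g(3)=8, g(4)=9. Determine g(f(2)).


-6


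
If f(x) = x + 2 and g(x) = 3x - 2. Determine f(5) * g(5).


f(5) = 7
g(5) = 13
Product = 91

91


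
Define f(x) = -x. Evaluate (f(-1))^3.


f(-1) = 1
(1)^3 = 1

1


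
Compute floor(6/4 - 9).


6/4 = 1.5
1.5 - 9 = -7.5
floor(-7.5) = -8

-8


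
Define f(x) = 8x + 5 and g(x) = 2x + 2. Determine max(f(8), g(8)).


f(8) = 69
g(8) = 18
max = 69

69


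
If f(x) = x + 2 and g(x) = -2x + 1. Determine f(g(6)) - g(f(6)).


6


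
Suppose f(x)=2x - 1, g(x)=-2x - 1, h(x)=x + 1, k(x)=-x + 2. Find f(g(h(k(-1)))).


-19


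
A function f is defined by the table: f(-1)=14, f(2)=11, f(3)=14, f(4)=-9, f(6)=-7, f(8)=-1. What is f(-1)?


Reading from the table at x = -1

14


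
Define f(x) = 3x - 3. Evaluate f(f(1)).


f(1) = 0
f(0) = -3

-3


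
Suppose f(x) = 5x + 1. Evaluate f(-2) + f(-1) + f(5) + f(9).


f(-2) = -9
f(-1) = -4
f(5) = 26
f(9) = 46
Sum = 59

59


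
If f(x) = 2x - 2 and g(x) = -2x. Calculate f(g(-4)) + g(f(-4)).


f(g(-4)) = 14
g(f(-4)) = 20
Sum = 34

34


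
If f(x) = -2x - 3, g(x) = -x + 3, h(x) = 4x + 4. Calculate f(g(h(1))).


h(1) = 8
g(8) = -5
f(-5) = 7

7


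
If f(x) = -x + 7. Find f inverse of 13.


Solve -x + 7 = 13
x = (13 - 7) / (-1) = -6

-6


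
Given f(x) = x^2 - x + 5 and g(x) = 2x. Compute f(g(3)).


g(3) = 6
f(6) = 1*(6)^2 - 1*(6) + 5 = 35

35


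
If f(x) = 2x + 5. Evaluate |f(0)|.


5


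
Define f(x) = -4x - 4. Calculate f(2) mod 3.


f(2) = -12
-12 mod 3 = 0

0


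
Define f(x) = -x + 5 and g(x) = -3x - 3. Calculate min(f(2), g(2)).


f(2) = 3
g(2) = -9
min = -9

-9


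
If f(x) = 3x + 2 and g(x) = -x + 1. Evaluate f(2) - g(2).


f(2) = 8
g(2) = -1
Difference = 9

9


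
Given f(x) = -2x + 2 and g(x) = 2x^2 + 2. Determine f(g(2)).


g(2) = 10
f(10) = -18

-18


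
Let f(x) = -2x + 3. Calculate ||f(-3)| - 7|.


f(-3) = 9
|9| = 9
|9 - 7| = 2

2


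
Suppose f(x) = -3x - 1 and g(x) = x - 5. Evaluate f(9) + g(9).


-24


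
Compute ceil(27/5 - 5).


27/5 = 5.4
5.4 - 5 = 0.4
ceil(0.4) = 1

1


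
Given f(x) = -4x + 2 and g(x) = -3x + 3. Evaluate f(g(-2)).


g(-2) = 9
f(9) = -34

-34


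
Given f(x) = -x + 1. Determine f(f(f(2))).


f(2) = -1
f(-1) = 2
f(2) = -1

-1


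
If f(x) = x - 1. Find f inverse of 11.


Solve x - 1 = 11
x = (11 + 1) / 1 = 12

12


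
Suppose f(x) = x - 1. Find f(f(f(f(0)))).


f(0) = -1
f(-1) = -2
f(-2) = -3
f(-3) = -4

-4


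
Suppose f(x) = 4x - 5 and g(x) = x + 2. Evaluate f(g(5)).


g(5) = 7
f(7) = 23

23


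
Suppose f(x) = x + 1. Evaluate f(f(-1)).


f(-1) = 0
f(0) = 1

1


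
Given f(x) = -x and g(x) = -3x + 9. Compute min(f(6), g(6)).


f(6) = -6
g(6) = -9
min = -9

-9


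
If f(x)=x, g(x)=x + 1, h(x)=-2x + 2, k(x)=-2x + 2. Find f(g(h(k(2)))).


k(2) = -2
h(-2) = 6
g(6) = 7
f(7) = 7

7


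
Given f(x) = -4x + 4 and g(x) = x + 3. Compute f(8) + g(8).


f(8) = -28
g(8) = 11
Sum = -17

-17


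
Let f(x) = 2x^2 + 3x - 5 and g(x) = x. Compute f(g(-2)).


g(-2) = -2
f(-2) = 2*(-2)^2 + 3*(-2) - 5 = -3

-3


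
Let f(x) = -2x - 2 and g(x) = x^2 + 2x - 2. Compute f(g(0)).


g(0) = -2
f(-2) = 2

2


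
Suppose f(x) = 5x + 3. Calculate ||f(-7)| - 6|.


f(-7) = -32
|-32| = 32
|32 - 6| = 26

26


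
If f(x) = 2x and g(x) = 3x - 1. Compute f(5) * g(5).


f(5) = 10
g(5) = 14
Product = 140

140


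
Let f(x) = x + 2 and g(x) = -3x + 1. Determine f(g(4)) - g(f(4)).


f(g(4)) = -9
g(f(4)) = -17
Difference = 8

8


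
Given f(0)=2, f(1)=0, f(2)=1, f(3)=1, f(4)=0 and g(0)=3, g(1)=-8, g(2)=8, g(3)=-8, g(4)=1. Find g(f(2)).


-8


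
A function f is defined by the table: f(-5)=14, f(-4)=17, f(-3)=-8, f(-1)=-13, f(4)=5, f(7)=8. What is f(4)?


Reading from the table at x = 4

5


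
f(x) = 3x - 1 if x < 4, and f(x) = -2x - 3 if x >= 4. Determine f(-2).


-2 satisfies x < 4
f(-2) = -7

-7


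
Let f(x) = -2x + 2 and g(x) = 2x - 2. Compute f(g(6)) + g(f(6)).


f(g(6)) = -18
g(f(6)) = -22
Sum = -40

-40


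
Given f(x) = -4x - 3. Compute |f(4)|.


f(4) = -19
|-19| = 19

19


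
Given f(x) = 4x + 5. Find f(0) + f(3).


f(0) = 5
f(3) = 17
Sum = 22

22


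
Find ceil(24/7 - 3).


24/7 = 3.4286
3.4286 - 3 = 0.4286
ceil(0.4286) = 1

1


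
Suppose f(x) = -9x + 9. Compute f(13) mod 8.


f(13) = -108
-108 mod 8 = 4

4


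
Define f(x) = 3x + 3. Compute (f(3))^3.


f(3) = 12
(12)^3 = 1728

1728


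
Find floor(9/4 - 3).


9/4 = 2.25
2.25 - 3 = -0.75
floor(-0.75) = -1

-1


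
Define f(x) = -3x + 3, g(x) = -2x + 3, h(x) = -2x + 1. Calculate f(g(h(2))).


h(2) = -3
g(-3) = 9
f(9) = -24

-24


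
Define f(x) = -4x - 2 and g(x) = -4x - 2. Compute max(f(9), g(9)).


f(9) = -38
g(9) = -38
max = -38

-38


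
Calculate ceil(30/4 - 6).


30/4 = 7.5
7.5 - 6 = 1.5
ceil(1.5) = 2

2


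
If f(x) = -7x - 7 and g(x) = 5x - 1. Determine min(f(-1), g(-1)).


-6


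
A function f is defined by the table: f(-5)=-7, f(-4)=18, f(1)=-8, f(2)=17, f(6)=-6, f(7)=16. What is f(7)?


16


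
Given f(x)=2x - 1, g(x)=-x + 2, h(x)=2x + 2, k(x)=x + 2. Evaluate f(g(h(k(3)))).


k(3) = 5
h(5) = 12
g(12) = -10
f(-10) = -21

-21


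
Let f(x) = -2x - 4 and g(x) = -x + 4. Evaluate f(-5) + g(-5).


f(-5) = 6
g(-5) = 9
Sum = 15

15


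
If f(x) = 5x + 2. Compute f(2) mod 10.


f(2) = 12
12 mod 10 = 2

2


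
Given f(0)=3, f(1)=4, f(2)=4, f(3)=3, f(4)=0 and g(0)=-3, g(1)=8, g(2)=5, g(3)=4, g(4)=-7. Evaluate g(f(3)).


f(3) = 3
g(3) = 4

4


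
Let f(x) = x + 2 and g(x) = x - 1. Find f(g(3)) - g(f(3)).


f(g(3)) = 4
g(f(3)) = 4
Difference = 0

0


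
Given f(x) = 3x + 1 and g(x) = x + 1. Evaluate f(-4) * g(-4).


f(-4) = -11
g(-4) = -3
Product = 33

33


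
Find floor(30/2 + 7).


30/2 = 15
15 + 7 = 22
floor(22) = 22

22


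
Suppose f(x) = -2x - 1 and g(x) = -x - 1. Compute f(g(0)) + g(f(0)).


f(g(0)) = 1
g(f(0)) = 0
Sum = 1

1


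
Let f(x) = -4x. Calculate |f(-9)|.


36


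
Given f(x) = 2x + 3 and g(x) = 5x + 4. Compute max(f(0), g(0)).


f(0) = 3
g(0) = 4
max = 4

4


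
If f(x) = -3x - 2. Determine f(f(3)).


f(3) = -11
f(-11) = 31

31


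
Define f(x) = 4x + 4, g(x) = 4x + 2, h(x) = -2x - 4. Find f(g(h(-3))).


h(-3) = 2
g(2) = 10
f(10) = 44

44


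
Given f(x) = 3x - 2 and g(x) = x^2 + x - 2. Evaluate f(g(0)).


g(0) = -2
f(-2) = -8

-8


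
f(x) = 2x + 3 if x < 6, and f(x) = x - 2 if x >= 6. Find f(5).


5 satisfies x < 6
f(5) = 13

13


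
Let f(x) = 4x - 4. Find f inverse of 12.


Solve 4x - 4 = 12
x = (12 + 4) / 4 = 4

4


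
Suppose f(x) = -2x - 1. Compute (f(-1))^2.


1


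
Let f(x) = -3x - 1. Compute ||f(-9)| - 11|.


15


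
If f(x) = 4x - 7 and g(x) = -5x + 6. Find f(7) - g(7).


f(7) = 21
g(7) = -29
Difference = 50

50


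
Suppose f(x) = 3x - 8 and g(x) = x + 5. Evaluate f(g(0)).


7


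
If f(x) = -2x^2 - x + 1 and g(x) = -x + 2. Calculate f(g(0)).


g(0) = 2
f(2) = (-2)*(2)^2 - 1*(2) + 1 = -9

-9


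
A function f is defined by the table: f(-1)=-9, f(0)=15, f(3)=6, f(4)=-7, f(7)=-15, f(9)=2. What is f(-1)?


-9


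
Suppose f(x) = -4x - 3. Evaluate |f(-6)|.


21


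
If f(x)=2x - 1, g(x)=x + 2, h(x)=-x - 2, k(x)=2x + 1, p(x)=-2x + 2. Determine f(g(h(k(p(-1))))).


p(-1) = 4
k(4) = 9
h(9) = -11
g(-11) = -9
f(-9) = -19

-19


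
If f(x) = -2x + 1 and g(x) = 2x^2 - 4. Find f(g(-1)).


g(-1) = -2
f(-2) = 5

5


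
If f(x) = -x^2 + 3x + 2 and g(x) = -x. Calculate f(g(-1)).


g(-1) = 1
f(1) = (-1)*(1)^2 + 3*(1) + 2 = 4

4


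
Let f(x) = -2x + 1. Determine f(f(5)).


f(5) = -9
f(-9) = 19

19


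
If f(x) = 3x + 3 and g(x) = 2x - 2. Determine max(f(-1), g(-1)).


f(-1) = 0
g(-1) = -4
max = 0

0


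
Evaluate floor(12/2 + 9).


15


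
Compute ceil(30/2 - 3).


30/2 = 15
15 - 3 = 12
ceil(12) = 12

12


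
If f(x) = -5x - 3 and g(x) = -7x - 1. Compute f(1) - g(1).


f(1) = -8
g(1) = -8
Difference = 0

0


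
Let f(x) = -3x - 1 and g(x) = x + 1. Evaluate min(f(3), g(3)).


-10


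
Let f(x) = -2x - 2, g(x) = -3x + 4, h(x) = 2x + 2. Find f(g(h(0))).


h(0) = 2
g(2) = -2
f(-2) = 2

2


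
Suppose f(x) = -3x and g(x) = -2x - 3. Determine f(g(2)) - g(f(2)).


12


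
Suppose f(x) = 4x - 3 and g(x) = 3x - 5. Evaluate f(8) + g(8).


f(8) = 29
g(8) = 19
Sum = 48

48


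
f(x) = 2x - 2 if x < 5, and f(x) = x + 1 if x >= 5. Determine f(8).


8 satisfies x >= 5
f(8) = 9

9


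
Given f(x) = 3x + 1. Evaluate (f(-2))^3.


f(-2) = -5
(-5)^3 = -125

-125


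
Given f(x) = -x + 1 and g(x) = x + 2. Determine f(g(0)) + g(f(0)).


f(g(0)) = -1
g(f(0)) = 3
Sum = 2

2


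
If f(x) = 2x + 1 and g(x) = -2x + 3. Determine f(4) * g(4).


f(4) = 9
g(4) = -5
Product = -45

-45


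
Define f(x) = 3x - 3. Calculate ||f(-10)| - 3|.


f(-10) = -33
|-33| = 33
|33 - 3| = 30

30


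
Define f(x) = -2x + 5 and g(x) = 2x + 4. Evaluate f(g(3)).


-15


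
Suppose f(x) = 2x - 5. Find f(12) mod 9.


f(12) = 19
19 mod 9 = 1

1


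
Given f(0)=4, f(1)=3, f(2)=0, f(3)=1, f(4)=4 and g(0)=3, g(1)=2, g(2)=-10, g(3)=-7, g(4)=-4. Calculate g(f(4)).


f(4) = 4
g(4) = -4

-4


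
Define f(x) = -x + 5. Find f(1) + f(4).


f(1) = 4
f(4) = 1
Sum = 5

5


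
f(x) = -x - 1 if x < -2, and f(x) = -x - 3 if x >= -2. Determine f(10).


10 satisfies x >= -2
f(10) = -13

-13


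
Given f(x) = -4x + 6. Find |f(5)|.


f(5) = -14
|-14| = 14

14


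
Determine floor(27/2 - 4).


27/2 = 13.5
13.5 - 4 = 9.5
floor(9.5) = 9

9


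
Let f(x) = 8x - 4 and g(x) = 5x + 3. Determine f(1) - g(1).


f(1) = 4
g(1) = 8
Difference = -4

-4


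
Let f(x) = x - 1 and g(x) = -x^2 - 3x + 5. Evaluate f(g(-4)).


0


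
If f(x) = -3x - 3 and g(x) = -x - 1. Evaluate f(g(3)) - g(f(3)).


f(g(3)) = 9
g(f(3)) = 11
Difference = -2

-2


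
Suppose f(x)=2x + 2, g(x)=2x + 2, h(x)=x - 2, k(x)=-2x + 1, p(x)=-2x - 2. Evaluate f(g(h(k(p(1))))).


p(1) = -4
k(-4) = 9
h(9) = 7
g(7) = 16
f(16) = 34

34
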